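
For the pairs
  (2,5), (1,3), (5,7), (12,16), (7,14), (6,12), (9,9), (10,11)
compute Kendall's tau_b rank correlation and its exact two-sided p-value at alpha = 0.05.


Step 1: Enumerate the 28 unordered pairs (i,j) with i<j and classify each by sign(x_j-x_i) * sign(y_j-y_i).
  (1,2):dx=-1,dy=-2->C; (1,3):dx=+3,dy=+2->C; (1,4):dx=+10,dy=+11->C; (1,5):dx=+5,dy=+9->C
  (1,6):dx=+4,dy=+7->C; (1,7):dx=+7,dy=+4->C; (1,8):dx=+8,dy=+6->C; (2,3):dx=+4,dy=+4->C
  (2,4):dx=+11,dy=+13->C; (2,5):dx=+6,dy=+11->C; (2,6):dx=+5,dy=+9->C; (2,7):dx=+8,dy=+6->C
  (2,8):dx=+9,dy=+8->C; (3,4):dx=+7,dy=+9->C; (3,5):dx=+2,dy=+7->C; (3,6):dx=+1,dy=+5->C
  (3,7):dx=+4,dy=+2->C; (3,8):dx=+5,dy=+4->C; (4,5):dx=-5,dy=-2->C; (4,6):dx=-6,dy=-4->C
  (4,7):dx=-3,dy=-7->C; (4,8):dx=-2,dy=-5->C; (5,6):dx=-1,dy=-2->C; (5,7):dx=+2,dy=-5->D
  (5,8):dx=+3,dy=-3->D; (6,7):dx=+3,dy=-3->D; (6,8):dx=+4,dy=-1->D; (7,8):dx=+1,dy=+2->C
Step 2: C = 24, D = 4, total pairs = 28.
Step 3: tau = (C - D)/(n(n-1)/2) = (24 - 4)/28 = 0.714286.
Step 4: Exact two-sided p-value (enumerate n! = 40320 permutations of y under H0): p = 0.014137.
Step 5: alpha = 0.05. reject H0.

tau_b = 0.7143 (C=24, D=4), p = 0.014137, reject H0.


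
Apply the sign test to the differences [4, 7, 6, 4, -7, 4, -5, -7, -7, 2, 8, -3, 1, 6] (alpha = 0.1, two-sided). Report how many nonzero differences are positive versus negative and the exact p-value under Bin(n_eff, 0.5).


Step 1: Discard zero differences. Original n = 14; n_eff = number of nonzero differences = 14.
Nonzero differences (with sign): +4, +7, +6, +4, -7, +4, -5, -7, -7, +2, +8, -3, +1, +6
Step 2: Count signs: positive = 9, negative = 5.
Step 3: Under H0: P(positive) = 0.5, so the number of positives S ~ Bin(14, 0.5).
Step 4: Two-sided exact p-value = sum of Bin(14,0.5) probabilities at or below the observed probability = 0.423950.
Step 5: alpha = 0.1. fail to reject H0.

n_eff = 14, pos = 9, neg = 5, p = 0.423950, fail to reject H0.


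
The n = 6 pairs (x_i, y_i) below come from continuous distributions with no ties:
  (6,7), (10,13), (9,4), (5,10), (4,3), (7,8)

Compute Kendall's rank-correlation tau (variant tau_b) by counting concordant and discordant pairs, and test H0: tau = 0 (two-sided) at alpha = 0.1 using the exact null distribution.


Step 1: Enumerate the 15 unordered pairs (i,j) with i<j and classify each by sign(x_j-x_i) * sign(y_j-y_i).
  (1,2):dx=+4,dy=+6->C; (1,3):dx=+3,dy=-3->D; (1,4):dx=-1,dy=+3->D; (1,5):dx=-2,dy=-4->C
  (1,6):dx=+1,dy=+1->C; (2,3):dx=-1,dy=-9->C; (2,4):dx=-5,dy=-3->C; (2,5):dx=-6,dy=-10->C
  (2,6):dx=-3,dy=-5->C; (3,4):dx=-4,dy=+6->D; (3,5):dx=-5,dy=-1->C; (3,6):dx=-2,dy=+4->D
  (4,5):dx=-1,dy=-7->C; (4,6):dx=+2,dy=-2->D; (5,6):dx=+3,dy=+5->C
Step 2: C = 10, D = 5, total pairs = 15.
Step 3: tau = (C - D)/(n(n-1)/2) = (10 - 5)/15 = 0.333333.
Step 4: Exact two-sided p-value (enumerate n! = 720 permutations of y under H0): p = 0.469444.
Step 5: alpha = 0.1. fail to reject H0.

tau_b = 0.3333 (C=10, D=5), p = 0.469444, fail to reject H0.


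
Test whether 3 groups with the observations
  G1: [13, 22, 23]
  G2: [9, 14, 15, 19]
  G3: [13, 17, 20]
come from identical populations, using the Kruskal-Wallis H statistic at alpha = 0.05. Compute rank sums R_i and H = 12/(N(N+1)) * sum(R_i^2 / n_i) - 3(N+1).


Step 1: Combine all N = 10 observations and assign midranks.
sorted (value, group, rank): (9,G2,1), (13,G1,2.5), (13,G3,2.5), (14,G2,4), (15,G2,5), (17,G3,6), (19,G2,7), (20,G3,8), (22,G1,9), (23,G1,10)
Step 2: Sum ranks within each group.
R_1 = 21.5 (n_1 = 3)
R_2 = 17 (n_2 = 4)
R_3 = 16.5 (n_3 = 3)
Step 3: H = 12/(N(N+1)) * sum(R_i^2/n_i) - 3(N+1)
     = 12/(10*11) * (21.5^2/3 + 17^2/4 + 16.5^2/3) - 3*11
     = 0.109091 * 317.083 - 33
     = 1.590909.
Step 4: Ties present; correction factor C = 1 - 6/(10^3 - 10) = 0.993939. Corrected H = 1.590909 / 0.993939 = 1.600610.
Step 5: Under H0, H ~ chi^2(2); p-value = 0.449192.
Step 6: alpha = 0.05. fail to reject H0.

H = 1.6006, df = 2, p = 0.449192, fail to reject H0.


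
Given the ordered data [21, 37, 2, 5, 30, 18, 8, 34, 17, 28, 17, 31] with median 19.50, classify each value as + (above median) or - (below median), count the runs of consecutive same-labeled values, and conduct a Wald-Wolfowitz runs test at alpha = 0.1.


Step 1: Compute median = 19.50; label A = above, B = below.
Labels in order: AABBABBABABA  (n_A = 6, n_B = 6)
Step 2: Count runs R = 9.
Step 3: Under H0 (random ordering), E[R] = 2*n_A*n_B/(n_A+n_B) + 1 = 2*6*6/12 + 1 = 7.0000.
        Var[R] = 2*n_A*n_B*(2*n_A*n_B - n_A - n_B) / ((n_A+n_B)^2 * (n_A+n_B-1)) = 4320/1584 = 2.7273.
        SD[R] = 1.6514.
Step 4: Continuity-corrected z = (R - 0.5 - E[R]) / SD[R] = (9 - 0.5 - 7.0000) / 1.6514 = 0.9083.
Step 5: Two-sided p-value via normal approximation = 2*(1 - Phi(|z|)) = 0.363722.
Step 6: alpha = 0.1. fail to reject H0.

R = 9, z = 0.9083, p = 0.363722, fail to reject H0.


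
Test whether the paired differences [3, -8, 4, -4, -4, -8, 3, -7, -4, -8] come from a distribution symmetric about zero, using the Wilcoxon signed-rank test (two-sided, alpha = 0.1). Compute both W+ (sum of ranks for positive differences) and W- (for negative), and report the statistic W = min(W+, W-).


Step 1: Drop any zero differences (none here) and take |d_i|.
|d| = [3, 8, 4, 4, 4, 8, 3, 7, 4, 8]
Step 2: Midrank |d_i| (ties get averaged ranks).
ranks: |3|->1.5, |8|->9, |4|->4.5, |4|->4.5, |4|->4.5, |8|->9, |3|->1.5, |7|->7, |4|->4.5, |8|->9
Step 3: Attach original signs; sum ranks with positive sign and with negative sign.
W+ = 1.5 + 4.5 + 1.5 = 7.5
W- = 9 + 4.5 + 4.5 + 9 + 7 + 4.5 + 9 = 47.5
(Check: W+ + W- = 55 should equal n(n+1)/2 = 55.)
Step 4: Test statistic W = min(W+, W-) = 7.5.
Step 5: Ties in |d|, so use the tie-corrected normal approximation.
        E[W] = n(n+1)/4 = 10*11/4 = 27.5.
        Tie groups: |d|=3 (t=2), |d|=4 (t=4), |d|=8 (t=3); sum(t^3 - t) = 90.
        Var[W] = n(n+1)(2n+1)/24 - sum(t^3-t)/48 = 2310/24 - 90/48 = 94.375.
        z = (W - E[W]) / sqrt(Var[W]) = (7.5 - 27.5) / 9.7147 = -2.0587.
        Two-sided p = 2*Phi(z) = 0.039519.
Step 6: alpha = 0.1. reject H0.

W+ = 7.5, W- = 47.5, W = min = 7.5, p = 0.039519, reject H0.


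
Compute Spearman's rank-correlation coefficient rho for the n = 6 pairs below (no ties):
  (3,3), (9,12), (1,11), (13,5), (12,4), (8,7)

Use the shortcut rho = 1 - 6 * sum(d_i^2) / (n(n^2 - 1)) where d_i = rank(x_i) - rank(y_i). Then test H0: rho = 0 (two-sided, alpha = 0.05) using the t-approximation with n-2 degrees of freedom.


Step 1: Rank x and y separately (midranks; no ties here).
rank(x): 3->2, 9->4, 1->1, 13->6, 12->5, 8->3
rank(y): 3->1, 12->6, 11->5, 5->3, 4->2, 7->4
Step 2: d_i = R_x(i) - R_y(i); compute d_i^2.
  (2-1)^2=1, (4-6)^2=4, (1-5)^2=16, (6-3)^2=9, (5-2)^2=9, (3-4)^2=1
sum(d^2) = 40.
Step 3: rho = 1 - 6*40 / (6*(6^2 - 1)) = 1 - 240/210 = -0.142857.
Step 4: Under H0, t = rho * sqrt((n-2)/(1-rho^2)) = -0.2887 ~ t(4).
Step 5: Two-sided p-value from the t-distribution with 4 df = 0.787172.
Step 6: alpha = 0.05. fail to reject H0.

rho = -0.1429, p = 0.787172, fail to reject H0 at alpha = 0.05.


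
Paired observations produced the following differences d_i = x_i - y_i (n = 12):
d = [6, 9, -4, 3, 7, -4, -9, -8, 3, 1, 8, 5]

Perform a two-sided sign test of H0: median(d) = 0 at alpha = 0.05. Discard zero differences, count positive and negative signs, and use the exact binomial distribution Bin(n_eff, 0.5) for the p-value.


Step 1: Discard zero differences. Original n = 12; n_eff = number of nonzero differences = 12.
Nonzero differences (with sign): +6, +9, -4, +3, +7, -4, -9, -8, +3, +1, +8, +5
Step 2: Count signs: positive = 8, negative = 4.
Step 3: Under H0: P(positive) = 0.5, so the number of positives S ~ Bin(12, 0.5).
Step 4: Two-sided exact p-value = sum of Bin(12,0.5) probabilities at or below the observed probability = 0.387695.
Step 5: alpha = 0.05. fail to reject H0.

n_eff = 12, pos = 8, neg = 4, p = 0.387695, fail to reject H0.


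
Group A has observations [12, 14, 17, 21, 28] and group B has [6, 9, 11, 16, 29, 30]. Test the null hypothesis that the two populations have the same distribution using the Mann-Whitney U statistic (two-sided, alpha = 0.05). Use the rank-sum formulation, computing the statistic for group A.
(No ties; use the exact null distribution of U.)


Step 1: Combine and sort all 11 observations; assign midranks.
sorted (value, group): (6,Y), (9,Y), (11,Y), (12,X), (14,X), (16,Y), (17,X), (21,X), (28,X), (29,Y), (30,Y)
ranks: 6->1, 9->2, 11->3, 12->4, 14->5, 16->6, 17->7, 21->8, 28->9, 29->10, 30->11
Step 2: Rank sum for X: R1 = 4 + 5 + 7 + 8 + 9 = 33.
Step 3: U_X = R1 - n1(n1+1)/2 = 33 - 5*6/2 = 33 - 15 = 18.
       U_Y = n1*n2 - U_X = 30 - 18 = 12.
Step 4: No ties, so the exact null distribution of U (based on enumerating the C(11,5) = 462 equally likely rank assignments) gives the two-sided p-value.
Step 5: p-value = 0.662338; compare to alpha = 0.05. fail to reject H0.

U_X = 18, p = 0.662338, fail to reject H0 at alpha = 0.05.


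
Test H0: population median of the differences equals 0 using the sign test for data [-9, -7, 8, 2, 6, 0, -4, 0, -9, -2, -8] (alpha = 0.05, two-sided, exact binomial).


Step 1: Discard zero differences. Original n = 11; n_eff = number of nonzero differences = 9.
Nonzero differences (with sign): -9, -7, +8, +2, +6, -4, -9, -2, -8
Step 2: Count signs: positive = 3, negative = 6.
Step 3: Under H0: P(positive) = 0.5, so the number of positives S ~ Bin(9, 0.5).
Step 4: Two-sided exact p-value = sum of Bin(9,0.5) probabilities at or below the observed probability = 0.507812.
Step 5: alpha = 0.05. fail to reject H0.

n_eff = 9, pos = 3, neg = 6, p = 0.507812, fail to reject H0.


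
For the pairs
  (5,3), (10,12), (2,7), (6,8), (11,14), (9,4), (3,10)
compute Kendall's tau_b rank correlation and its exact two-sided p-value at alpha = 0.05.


Step 1: Enumerate the 21 unordered pairs (i,j) with i<j and classify each by sign(x_j-x_i) * sign(y_j-y_i).
  (1,2):dx=+5,dy=+9->C; (1,3):dx=-3,dy=+4->D; (1,4):dx=+1,dy=+5->C; (1,5):dx=+6,dy=+11->C
  (1,6):dx=+4,dy=+1->C; (1,7):dx=-2,dy=+7->D; (2,3):dx=-8,dy=-5->C; (2,4):dx=-4,dy=-4->C
  (2,5):dx=+1,dy=+2->C; (2,6):dx=-1,dy=-8->C; (2,7):dx=-7,dy=-2->C; (3,4):dx=+4,dy=+1->C
  (3,5):dx=+9,dy=+7->C; (3,6):dx=+7,dy=-3->D; (3,7):dx=+1,dy=+3->C; (4,5):dx=+5,dy=+6->C
  (4,6):dx=+3,dy=-4->D; (4,7):dx=-3,dy=+2->D; (5,6):dx=-2,dy=-10->C; (5,7):dx=-8,dy=-4->C
  (6,7):dx=-6,dy=+6->D
Step 2: C = 15, D = 6, total pairs = 21.
Step 3: tau = (C - D)/(n(n-1)/2) = (15 - 6)/21 = 0.428571.
Step 4: Exact two-sided p-value (enumerate n! = 5040 permutations of y under H0): p = 0.238889.
Step 5: alpha = 0.05. fail to reject H0.

tau_b = 0.4286 (C=15, D=6), p = 0.238889, fail to reject H0.


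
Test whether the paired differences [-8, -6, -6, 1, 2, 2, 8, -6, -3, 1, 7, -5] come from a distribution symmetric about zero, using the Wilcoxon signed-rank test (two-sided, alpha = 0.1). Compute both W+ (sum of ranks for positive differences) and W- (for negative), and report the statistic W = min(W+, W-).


Step 1: Drop any zero differences (none here) and take |d_i|.
|d| = [8, 6, 6, 1, 2, 2, 8, 6, 3, 1, 7, 5]
Step 2: Midrank |d_i| (ties get averaged ranks).
ranks: |8|->11.5, |6|->8, |6|->8, |1|->1.5, |2|->3.5, |2|->3.5, |8|->11.5, |6|->8, |3|->5, |1|->1.5, |7|->10, |5|->6
Step 3: Attach original signs; sum ranks with positive sign and with negative sign.
W+ = 1.5 + 3.5 + 3.5 + 11.5 + 1.5 + 10 = 31.5
W- = 11.5 + 8 + 8 + 8 + 5 + 6 = 46.5
(Check: W+ + W- = 78 should equal n(n+1)/2 = 78.)
Step 4: Test statistic W = min(W+, W-) = 31.5.
Step 5: Ties in |d|, so use the tie-corrected normal approximation.
        E[W] = n(n+1)/4 = 12*13/4 = 39.
        Tie groups: |d|=1 (t=2), |d|=2 (t=2), |d|=6 (t=3), |d|=8 (t=2); sum(t^3 - t) = 42.
        Var[W] = n(n+1)(2n+1)/24 - sum(t^3-t)/48 = 3900/24 - 42/48 = 161.625.
        z = (W - E[W]) / sqrt(Var[W]) = (31.5 - 39) / 12.7132 = -0.5899.
        Two-sided p = 2*Phi(z) = 0.555232.
Step 6: alpha = 0.1. fail to reject H0.

W+ = 31.5, W- = 46.5, W = min = 31.5, p = 0.555232, fail to reject H0.


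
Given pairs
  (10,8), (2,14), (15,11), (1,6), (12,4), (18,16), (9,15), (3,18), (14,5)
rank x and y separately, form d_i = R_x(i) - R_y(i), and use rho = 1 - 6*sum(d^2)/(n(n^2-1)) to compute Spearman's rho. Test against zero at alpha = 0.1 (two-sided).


Step 1: Rank x and y separately (midranks; no ties here).
rank(x): 10->5, 2->2, 15->8, 1->1, 12->6, 18->9, 9->4, 3->3, 14->7
rank(y): 8->4, 14->6, 11->5, 6->3, 4->1, 16->8, 15->7, 18->9, 5->2
Step 2: d_i = R_x(i) - R_y(i); compute d_i^2.
  (5-4)^2=1, (2-6)^2=16, (8-5)^2=9, (1-3)^2=4, (6-1)^2=25, (9-8)^2=1, (4-7)^2=9, (3-9)^2=36, (7-2)^2=25
sum(d^2) = 126.
Step 3: rho = 1 - 6*126 / (9*(9^2 - 1)) = 1 - 756/720 = -0.050000.
Step 4: Under H0, t = rho * sqrt((n-2)/(1-rho^2)) = -0.1325 ~ t(7).
Step 5: Two-sided p-value from the t-distribution with 7 df = 0.898353.
Step 6: alpha = 0.1. fail to reject H0.

rho = -0.0500, p = 0.898353, fail to reject H0 at alpha = 0.1.


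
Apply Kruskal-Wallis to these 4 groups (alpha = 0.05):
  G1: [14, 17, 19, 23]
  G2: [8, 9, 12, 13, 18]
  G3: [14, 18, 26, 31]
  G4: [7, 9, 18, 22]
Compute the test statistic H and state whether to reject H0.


Step 1: Combine all N = 17 observations and assign midranks.
sorted (value, group, rank): (7,G4,1), (8,G2,2), (9,G2,3.5), (9,G4,3.5), (12,G2,5), (13,G2,6), (14,G1,7.5), (14,G3,7.5), (17,G1,9), (18,G2,11), (18,G3,11), (18,G4,11), (19,G1,13), (22,G4,14), (23,G1,15), (26,G3,16), (31,G3,17)
Step 2: Sum ranks within each group.
R_1 = 44.5 (n_1 = 4)
R_2 = 27.5 (n_2 = 5)
R_3 = 51.5 (n_3 = 4)
R_4 = 29.5 (n_4 = 4)
Step 3: H = 12/(N(N+1)) * sum(R_i^2/n_i) - 3(N+1)
     = 12/(17*18) * (44.5^2/4 + 27.5^2/5 + 51.5^2/4 + 29.5^2/4) - 3*18
     = 0.039216 * 1526.94 - 54
     = 5.879902.
Step 4: Ties present; correction factor C = 1 - 36/(17^3 - 17) = 0.992647. Corrected H = 5.879902 / 0.992647 = 5.923457.
Step 5: Under H0, H ~ chi^2(3); p-value = 0.115394.
Step 6: alpha = 0.05. fail to reject H0.

H = 5.9235, df = 3, p = 0.115394, fail to reject H0.


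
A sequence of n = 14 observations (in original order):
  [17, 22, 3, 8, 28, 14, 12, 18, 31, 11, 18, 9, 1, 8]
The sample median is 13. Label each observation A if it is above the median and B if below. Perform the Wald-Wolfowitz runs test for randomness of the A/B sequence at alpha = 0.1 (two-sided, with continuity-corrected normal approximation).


Step 1: Compute median = 13; label A = above, B = below.
Labels in order: AABBAABAABABBB  (n_A = 7, n_B = 7)
Step 2: Count runs R = 8.
Step 3: Under H0 (random ordering), E[R] = 2*n_A*n_B/(n_A+n_B) + 1 = 2*7*7/14 + 1 = 8.0000.
        Var[R] = 2*n_A*n_B*(2*n_A*n_B - n_A - n_B) / ((n_A+n_B)^2 * (n_A+n_B-1)) = 8232/2548 = 3.2308.
        SD[R] = 1.7974.
Step 4: R = E[R], so z = 0 with no continuity correction.
Step 5: Two-sided p-value via normal approximation = 2*(1 - Phi(|z|)) = 1.000000.
Step 6: alpha = 0.1. fail to reject H0.

R = 8, z = 0.0000, p = 1.000000, fail to reject H0.


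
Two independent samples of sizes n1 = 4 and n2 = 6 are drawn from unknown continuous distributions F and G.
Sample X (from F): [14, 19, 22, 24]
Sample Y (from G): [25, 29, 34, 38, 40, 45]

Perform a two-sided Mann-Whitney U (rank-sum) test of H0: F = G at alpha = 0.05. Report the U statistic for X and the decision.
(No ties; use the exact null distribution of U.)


Step 1: Combine and sort all 10 observations; assign midranks.
sorted (value, group): (14,X), (19,X), (22,X), (24,X), (25,Y), (29,Y), (34,Y), (38,Y), (40,Y), (45,Y)
ranks: 14->1, 19->2, 22->3, 24->4, 25->5, 29->6, 34->7, 38->8, 40->9, 45->10
Step 2: Rank sum for X: R1 = 1 + 2 + 3 + 4 = 10.
Step 3: U_X = R1 - n1(n1+1)/2 = 10 - 4*5/2 = 10 - 10 = 0.
       U_Y = n1*n2 - U_X = 24 - 0 = 24.
Step 4: No ties, so the exact null distribution of U (based on enumerating the C(10,4) = 210 equally likely rank assignments) gives the two-sided p-value.
Step 5: p-value = 0.009524; compare to alpha = 0.05. reject H0.

U_X = 0, p = 0.009524, reject H0 at alpha = 0.05.


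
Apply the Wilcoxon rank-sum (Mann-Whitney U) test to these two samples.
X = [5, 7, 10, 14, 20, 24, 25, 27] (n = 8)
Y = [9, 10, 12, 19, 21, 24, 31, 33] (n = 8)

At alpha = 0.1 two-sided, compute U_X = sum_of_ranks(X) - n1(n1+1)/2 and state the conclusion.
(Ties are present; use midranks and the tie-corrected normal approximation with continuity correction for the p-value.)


Step 1: Combine and sort all 16 observations; assign midranks.
sorted (value, group): (5,X), (7,X), (9,Y), (10,X), (10,Y), (12,Y), (14,X), (19,Y), (20,X), (21,Y), (24,X), (24,Y), (25,X), (27,X), (31,Y), (33,Y)
ranks: 5->1, 7->2, 9->3, 10->4.5, 10->4.5, 12->6, 14->7, 19->8, 20->9, 21->10, 24->11.5, 24->11.5, 25->13, 27->14, 31->15, 33->16
Step 2: Rank sum for X: R1 = 1 + 2 + 4.5 + 7 + 9 + 11.5 + 13 + 14 = 62.
Step 3: U_X = R1 - n1(n1+1)/2 = 62 - 8*9/2 = 62 - 36 = 26.
       U_Y = n1*n2 - U_X = 64 - 26 = 38.
Step 4: Ties are present, so use the tie-corrected normal approximation (with continuity correction) for the p-value.
Step 5: p-value = 0.562949; compare to alpha = 0.1. fail to reject H0.

U_X = 26, p = 0.562949, fail to reject H0 at alpha = 0.1.


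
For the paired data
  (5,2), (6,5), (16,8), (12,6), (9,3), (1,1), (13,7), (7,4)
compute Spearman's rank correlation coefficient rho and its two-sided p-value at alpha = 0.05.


Step 1: Rank x and y separately (midranks; no ties here).
rank(x): 5->2, 6->3, 16->8, 12->6, 9->5, 1->1, 13->7, 7->4
rank(y): 2->2, 5->5, 8->8, 6->6, 3->3, 1->1, 7->7, 4->4
Step 2: d_i = R_x(i) - R_y(i); compute d_i^2.
  (2-2)^2=0, (3-5)^2=4, (8-8)^2=0, (6-6)^2=0, (5-3)^2=4, (1-1)^2=0, (7-7)^2=0, (4-4)^2=0
sum(d^2) = 8.
Step 3: rho = 1 - 6*8 / (8*(8^2 - 1)) = 1 - 48/504 = 0.904762.
Step 4: Under H0, t = rho * sqrt((n-2)/(1-rho^2)) = 5.2034 ~ t(6).
Step 5: Two-sided p-value from the t-distribution with 6 df = 0.002008.
Step 6: alpha = 0.05. reject H0.

rho = 0.9048, p = 0.002008, reject H0 at alpha = 0.05.


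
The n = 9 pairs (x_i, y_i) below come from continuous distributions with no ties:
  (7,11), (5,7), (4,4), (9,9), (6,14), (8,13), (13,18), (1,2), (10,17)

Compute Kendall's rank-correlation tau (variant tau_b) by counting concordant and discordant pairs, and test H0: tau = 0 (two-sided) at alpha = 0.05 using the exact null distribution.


Step 1: Enumerate the 36 unordered pairs (i,j) with i<j and classify each by sign(x_j-x_i) * sign(y_j-y_i).
  (1,2):dx=-2,dy=-4->C; (1,3):dx=-3,dy=-7->C; (1,4):dx=+2,dy=-2->D; (1,5):dx=-1,dy=+3->D
  (1,6):dx=+1,dy=+2->C; (1,7):dx=+6,dy=+7->C; (1,8):dx=-6,dy=-9->C; (1,9):dx=+3,dy=+6->C
  (2,3):dx=-1,dy=-3->C; (2,4):dx=+4,dy=+2->C; (2,5):dx=+1,dy=+7->C; (2,6):dx=+3,dy=+6->C
  (2,7):dx=+8,dy=+11->C; (2,8):dx=-4,dy=-5->C; (2,9):dx=+5,dy=+10->C; (3,4):dx=+5,dy=+5->C
  (3,5):dx=+2,dy=+10->C; (3,6):dx=+4,dy=+9->C; (3,7):dx=+9,dy=+14->C; (3,8):dx=-3,dy=-2->C
  (3,9):dx=+6,dy=+13->C; (4,5):dx=-3,dy=+5->D; (4,6):dx=-1,dy=+4->D; (4,7):dx=+4,dy=+9->C
  (4,8):dx=-8,dy=-7->C; (4,9):dx=+1,dy=+8->C; (5,6):dx=+2,dy=-1->D; (5,7):dx=+7,dy=+4->C
  (5,8):dx=-5,dy=-12->C; (5,9):dx=+4,dy=+3->C; (6,7):dx=+5,dy=+5->C; (6,8):dx=-7,dy=-11->C
  (6,9):dx=+2,dy=+4->C; (7,8):dx=-12,dy=-16->C; (7,9):dx=-3,dy=-1->C; (8,9):dx=+9,dy=+15->C
Step 2: C = 31, D = 5, total pairs = 36.
Step 3: tau = (C - D)/(n(n-1)/2) = (31 - 5)/36 = 0.722222.
Step 4: Exact two-sided p-value (enumerate n! = 362880 permutations of y under H0): p = 0.005886.
Step 5: alpha = 0.05. reject H0.

tau_b = 0.7222 (C=31, D=5), p = 0.005886, reject H0.


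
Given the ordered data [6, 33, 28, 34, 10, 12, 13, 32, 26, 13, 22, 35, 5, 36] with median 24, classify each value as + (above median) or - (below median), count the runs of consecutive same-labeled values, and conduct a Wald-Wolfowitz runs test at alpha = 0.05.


Step 1: Compute median = 24; label A = above, B = below.
Labels in order: BAAABBBAABBABA  (n_A = 7, n_B = 7)
Step 2: Count runs R = 8.
Step 3: Under H0 (random ordering), E[R] = 2*n_A*n_B/(n_A+n_B) + 1 = 2*7*7/14 + 1 = 8.0000.
        Var[R] = 2*n_A*n_B*(2*n_A*n_B - n_A - n_B) / ((n_A+n_B)^2 * (n_A+n_B-1)) = 8232/2548 = 3.2308.
        SD[R] = 1.7974.
Step 4: R = E[R], so z = 0 with no continuity correction.
Step 5: Two-sided p-value via normal approximation = 2*(1 - Phi(|z|)) = 1.000000.
Step 6: alpha = 0.05. fail to reject H0.

R = 8, z = 0.0000, p = 1.000000, fail to reject H0.


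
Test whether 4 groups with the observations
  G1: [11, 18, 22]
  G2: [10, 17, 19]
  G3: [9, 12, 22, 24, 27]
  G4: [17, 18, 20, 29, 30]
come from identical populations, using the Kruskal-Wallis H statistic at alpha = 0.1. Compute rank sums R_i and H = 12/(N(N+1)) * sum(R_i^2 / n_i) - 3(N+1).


Step 1: Combine all N = 16 observations and assign midranks.
sorted (value, group, rank): (9,G3,1), (10,G2,2), (11,G1,3), (12,G3,4), (17,G2,5.5), (17,G4,5.5), (18,G1,7.5), (18,G4,7.5), (19,G2,9), (20,G4,10), (22,G1,11.5), (22,G3,11.5), (24,G3,13), (27,G3,14), (29,G4,15), (30,G4,16)
Step 2: Sum ranks within each group.
R_1 = 22 (n_1 = 3)
R_2 = 16.5 (n_2 = 3)
R_3 = 43.5 (n_3 = 5)
R_4 = 54 (n_4 = 5)
Step 3: H = 12/(N(N+1)) * sum(R_i^2/n_i) - 3(N+1)
     = 12/(16*17) * (22^2/3 + 16.5^2/3 + 43.5^2/5 + 54^2/5) - 3*17
     = 0.044118 * 1213.73 - 51
     = 2.547059.
Step 4: Ties present; correction factor C = 1 - 18/(16^3 - 16) = 0.995588. Corrected H = 2.547059 / 0.995588 = 2.558346.
Step 5: Under H0, H ~ chi^2(3); p-value = 0.464839.
Step 6: alpha = 0.1. fail to reject H0.

H = 2.5583, df = 3, p = 0.464839, fail to reject H0.


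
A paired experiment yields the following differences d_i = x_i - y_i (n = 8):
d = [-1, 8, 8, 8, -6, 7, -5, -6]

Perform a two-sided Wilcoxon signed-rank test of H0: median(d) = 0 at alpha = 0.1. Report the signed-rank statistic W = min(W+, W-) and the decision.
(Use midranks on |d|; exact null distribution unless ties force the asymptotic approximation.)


Step 1: Drop any zero differences (none here) and take |d_i|.
|d| = [1, 8, 8, 8, 6, 7, 5, 6]
Step 2: Midrank |d_i| (ties get averaged ranks).
ranks: |1|->1, |8|->7, |8|->7, |8|->7, |6|->3.5, |7|->5, |5|->2, |6|->3.5
Step 3: Attach original signs; sum ranks with positive sign and with negative sign.
W+ = 7 + 7 + 7 + 5 = 26
W- = 1 + 3.5 + 2 + 3.5 = 10
(Check: W+ + W- = 36 should equal n(n+1)/2 = 36.)
Step 4: Test statistic W = min(W+, W-) = 10.
Step 5: Ties in |d|, so use the tie-corrected normal approximation.
        E[W] = n(n+1)/4 = 8*9/4 = 18.
        Tie groups: |d|=6 (t=2), |d|=8 (t=3); sum(t^3 - t) = 30.
        Var[W] = n(n+1)(2n+1)/24 - sum(t^3-t)/48 = 1224/24 - 30/48 = 50.375.
        z = (W - E[W]) / sqrt(Var[W]) = (10 - 18) / 7.0975 = -1.1272.
        Two-sided p = 2*Phi(z) = 0.259678.
Step 6: alpha = 0.1. fail to reject H0.

W+ = 26, W- = 10, W = min = 10, p = 0.259678, fail to reject H0.


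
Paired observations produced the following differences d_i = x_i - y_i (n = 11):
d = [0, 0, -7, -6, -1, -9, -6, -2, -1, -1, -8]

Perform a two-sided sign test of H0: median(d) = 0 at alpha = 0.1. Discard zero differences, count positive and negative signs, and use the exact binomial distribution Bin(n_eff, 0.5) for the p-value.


Step 1: Discard zero differences. Original n = 11; n_eff = number of nonzero differences = 9.
Nonzero differences (with sign): -7, -6, -1, -9, -6, -2, -1, -1, -8
Step 2: Count signs: positive = 0, negative = 9.
Step 3: Under H0: P(positive) = 0.5, so the number of positives S ~ Bin(9, 0.5).
Step 4: Two-sided exact p-value = sum of Bin(9,0.5) probabilities at or below the observed probability = 0.003906.
Step 5: alpha = 0.1. reject H0.

n_eff = 9, pos = 0, neg = 9, p = 0.003906, reject H0.


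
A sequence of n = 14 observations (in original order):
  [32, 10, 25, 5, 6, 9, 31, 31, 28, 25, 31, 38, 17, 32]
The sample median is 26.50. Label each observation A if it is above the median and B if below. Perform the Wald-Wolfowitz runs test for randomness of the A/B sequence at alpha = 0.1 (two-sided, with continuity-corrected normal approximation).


Step 1: Compute median = 26.50; label A = above, B = below.
Labels in order: ABBBBBAAABAABA  (n_A = 7, n_B = 7)
Step 2: Count runs R = 7.
Step 3: Under H0 (random ordering), E[R] = 2*n_A*n_B/(n_A+n_B) + 1 = 2*7*7/14 + 1 = 8.0000.
        Var[R] = 2*n_A*n_B*(2*n_A*n_B - n_A - n_B) / ((n_A+n_B)^2 * (n_A+n_B-1)) = 8232/2548 = 3.2308.
        SD[R] = 1.7974.
Step 4: Continuity-corrected z = (R + 0.5 - E[R]) / SD[R] = (7 + 0.5 - 8.0000) / 1.7974 = -0.2782.
Step 5: Two-sided p-value via normal approximation = 2*(1 - Phi(|z|)) = 0.780879.
Step 6: alpha = 0.1. fail to reject H0.

R = 7, z = -0.2782, p = 0.780879, fail to reject H0.


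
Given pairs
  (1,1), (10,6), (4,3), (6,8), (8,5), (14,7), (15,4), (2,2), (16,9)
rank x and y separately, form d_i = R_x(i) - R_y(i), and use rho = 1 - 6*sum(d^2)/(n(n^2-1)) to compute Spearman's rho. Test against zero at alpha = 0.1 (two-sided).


Step 1: Rank x and y separately (midranks; no ties here).
rank(x): 1->1, 10->6, 4->3, 6->4, 8->5, 14->7, 15->8, 2->2, 16->9
rank(y): 1->1, 6->6, 3->3, 8->8, 5->5, 7->7, 4->4, 2->2, 9->9
Step 2: d_i = R_x(i) - R_y(i); compute d_i^2.
  (1-1)^2=0, (6-6)^2=0, (3-3)^2=0, (4-8)^2=16, (5-5)^2=0, (7-7)^2=0, (8-4)^2=16, (2-2)^2=0, (9-9)^2=0
sum(d^2) = 32.
Step 3: rho = 1 - 6*32 / (9*(9^2 - 1)) = 1 - 192/720 = 0.733333.
Step 4: Under H0, t = rho * sqrt((n-2)/(1-rho^2)) = 2.8538 ~ t(7).
Step 5: Two-sided p-value from the t-distribution with 7 df = 0.024554.
Step 6: alpha = 0.1. reject H0.

rho = 0.7333, p = 0.024554, reject H0 at alpha = 0.1.


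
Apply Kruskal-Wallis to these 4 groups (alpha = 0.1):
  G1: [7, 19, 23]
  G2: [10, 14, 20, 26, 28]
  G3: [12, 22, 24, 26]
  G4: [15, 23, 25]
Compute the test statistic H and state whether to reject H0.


Step 1: Combine all N = 15 observations and assign midranks.
sorted (value, group, rank): (7,G1,1), (10,G2,2), (12,G3,3), (14,G2,4), (15,G4,5), (19,G1,6), (20,G2,7), (22,G3,8), (23,G1,9.5), (23,G4,9.5), (24,G3,11), (25,G4,12), (26,G2,13.5), (26,G3,13.5), (28,G2,15)
Step 2: Sum ranks within each group.
R_1 = 16.5 (n_1 = 3)
R_2 = 41.5 (n_2 = 5)
R_3 = 35.5 (n_3 = 4)
R_4 = 26.5 (n_4 = 3)
Step 3: H = 12/(N(N+1)) * sum(R_i^2/n_i) - 3(N+1)
     = 12/(15*16) * (16.5^2/3 + 41.5^2/5 + 35.5^2/4 + 26.5^2/3) - 3*16
     = 0.050000 * 984.346 - 48
     = 1.217292.
Step 4: Ties present; correction factor C = 1 - 12/(15^3 - 15) = 0.996429. Corrected H = 1.217292 / 0.996429 = 1.221655.
Step 5: Under H0, H ~ chi^2(3); p-value = 0.747815.
Step 6: alpha = 0.1. fail to reject H0.

H = 1.2217, df = 3, p = 0.747815, fail to reject H0.


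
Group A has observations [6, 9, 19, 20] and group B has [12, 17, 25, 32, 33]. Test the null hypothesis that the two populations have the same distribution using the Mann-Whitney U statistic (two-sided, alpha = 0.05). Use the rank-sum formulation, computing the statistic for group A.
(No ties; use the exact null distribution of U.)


Step 1: Combine and sort all 9 observations; assign midranks.
sorted (value, group): (6,X), (9,X), (12,Y), (17,Y), (19,X), (20,X), (25,Y), (32,Y), (33,Y)
ranks: 6->1, 9->2, 12->3, 17->4, 19->5, 20->6, 25->7, 32->8, 33->9
Step 2: Rank sum for X: R1 = 1 + 2 + 5 + 6 = 14.
Step 3: U_X = R1 - n1(n1+1)/2 = 14 - 4*5/2 = 14 - 10 = 4.
       U_Y = n1*n2 - U_X = 20 - 4 = 16.
Step 4: No ties, so the exact null distribution of U (based on enumerating the C(9,4) = 126 equally likely rank assignments) gives the two-sided p-value.
Step 5: p-value = 0.190476; compare to alpha = 0.05. fail to reject H0.

U_X = 4, p = 0.190476, fail to reject H0 at alpha = 0.05.


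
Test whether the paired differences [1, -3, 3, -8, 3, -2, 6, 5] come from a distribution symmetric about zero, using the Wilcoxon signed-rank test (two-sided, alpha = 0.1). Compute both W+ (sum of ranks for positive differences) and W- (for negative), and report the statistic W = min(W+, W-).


Step 1: Drop any zero differences (none here) and take |d_i|.
|d| = [1, 3, 3, 8, 3, 2, 6, 5]
Step 2: Midrank |d_i| (ties get averaged ranks).
ranks: |1|->1, |3|->4, |3|->4, |8|->8, |3|->4, |2|->2, |6|->7, |5|->6
Step 3: Attach original signs; sum ranks with positive sign and with negative sign.
W+ = 1 + 4 + 4 + 7 + 6 = 22
W- = 4 + 8 + 2 = 14
(Check: W+ + W- = 36 should equal n(n+1)/2 = 36.)
Step 4: Test statistic W = min(W+, W-) = 14.
Step 5: Ties in |d|, so use the tie-corrected normal approximation.
        E[W] = n(n+1)/4 = 8*9/4 = 18.
        Tie groups: |d|=3 (t=3); sum(t^3 - t) = 24.
        Var[W] = n(n+1)(2n+1)/24 - sum(t^3-t)/48 = 1224/24 - 24/48 = 50.5.
        z = (W - E[W]) / sqrt(Var[W]) = (14 - 18) / 7.1063 = -0.5629.
        Two-sided p = 2*Phi(z) = 0.573518.
Step 6: alpha = 0.1. fail to reject H0.

W+ = 22, W- = 14, W = min = 14, p = 0.573518, fail to reject H0.


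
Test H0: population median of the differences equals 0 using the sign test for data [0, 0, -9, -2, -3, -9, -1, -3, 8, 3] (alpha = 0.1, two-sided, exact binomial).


Step 1: Discard zero differences. Original n = 10; n_eff = number of nonzero differences = 8.
Nonzero differences (with sign): -9, -2, -3, -9, -1, -3, +8, +3
Step 2: Count signs: positive = 2, negative = 6.
Step 3: Under H0: P(positive) = 0.5, so the number of positives S ~ Bin(8, 0.5).
Step 4: Two-sided exact p-value = sum of Bin(8,0.5) probabilities at or below the observed probability = 0.289062.
Step 5: alpha = 0.1. fail to reject H0.

n_eff = 8, pos = 2, neg = 6, p = 0.289062, fail to reject H0.


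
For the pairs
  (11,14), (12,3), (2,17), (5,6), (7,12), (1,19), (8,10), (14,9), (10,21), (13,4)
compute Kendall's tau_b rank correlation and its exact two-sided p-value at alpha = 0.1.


Step 1: Enumerate the 45 unordered pairs (i,j) with i<j and classify each by sign(x_j-x_i) * sign(y_j-y_i).
  (1,2):dx=+1,dy=-11->D; (1,3):dx=-9,dy=+3->D; (1,4):dx=-6,dy=-8->C; (1,5):dx=-4,dy=-2->C
  (1,6):dx=-10,dy=+5->D; (1,7):dx=-3,dy=-4->C; (1,8):dx=+3,dy=-5->D; (1,9):dx=-1,dy=+7->D
  (1,10):dx=+2,dy=-10->D; (2,3):dx=-10,dy=+14->D; (2,4):dx=-7,dy=+3->D; (2,5):dx=-5,dy=+9->D
  (2,6):dx=-11,dy=+16->D; (2,7):dx=-4,dy=+7->D; (2,8):dx=+2,dy=+6->C; (2,9):dx=-2,dy=+18->D
  (2,10):dx=+1,dy=+1->C; (3,4):dx=+3,dy=-11->D; (3,5):dx=+5,dy=-5->D; (3,6):dx=-1,dy=+2->D
  (3,7):dx=+6,dy=-7->D; (3,8):dx=+12,dy=-8->D; (3,9):dx=+8,dy=+4->C; (3,10):dx=+11,dy=-13->D
  (4,5):dx=+2,dy=+6->C; (4,6):dx=-4,dy=+13->D; (4,7):dx=+3,dy=+4->C; (4,8):dx=+9,dy=+3->C
  (4,9):dx=+5,dy=+15->C; (4,10):dx=+8,dy=-2->D; (5,6):dx=-6,dy=+7->D; (5,7):dx=+1,dy=-2->D
  (5,8):dx=+7,dy=-3->D; (5,9):dx=+3,dy=+9->C; (5,10):dx=+6,dy=-8->D; (6,7):dx=+7,dy=-9->D
  (6,8):dx=+13,dy=-10->D; (6,9):dx=+9,dy=+2->C; (6,10):dx=+12,dy=-15->D; (7,8):dx=+6,dy=-1->D
  (7,9):dx=+2,dy=+11->C; (7,10):dx=+5,dy=-6->D; (8,9):dx=-4,dy=+12->D; (8,10):dx=-1,dy=-5->C
  (9,10):dx=+3,dy=-17->D
Step 2: C = 14, D = 31, total pairs = 45.
Step 3: tau = (C - D)/(n(n-1)/2) = (14 - 31)/45 = -0.377778.
Step 4: Exact two-sided p-value (enumerate n! = 3628800 permutations of y under H0): p = 0.155742.
Step 5: alpha = 0.1. fail to reject H0.

tau_b = -0.3778 (C=14, D=31), p = 0.155742, fail to reject H0.


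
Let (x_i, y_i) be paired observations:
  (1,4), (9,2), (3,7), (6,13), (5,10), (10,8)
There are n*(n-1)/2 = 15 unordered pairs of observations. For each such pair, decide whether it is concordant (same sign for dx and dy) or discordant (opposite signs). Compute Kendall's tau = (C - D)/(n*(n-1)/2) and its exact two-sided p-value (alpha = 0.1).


Step 1: Enumerate the 15 unordered pairs (i,j) with i<j and classify each by sign(x_j-x_i) * sign(y_j-y_i).
  (1,2):dx=+8,dy=-2->D; (1,3):dx=+2,dy=+3->C; (1,4):dx=+5,dy=+9->C; (1,5):dx=+4,dy=+6->C
  (1,6):dx=+9,dy=+4->C; (2,3):dx=-6,dy=+5->D; (2,4):dx=-3,dy=+11->D; (2,5):dx=-4,dy=+8->D
  (2,6):dx=+1,dy=+6->C; (3,4):dx=+3,dy=+6->C; (3,5):dx=+2,dy=+3->C; (3,6):dx=+7,dy=+1->C
  (4,5):dx=-1,dy=-3->C; (4,6):dx=+4,dy=-5->D; (5,6):dx=+5,dy=-2->D
Step 2: C = 9, D = 6, total pairs = 15.
Step 3: tau = (C - D)/(n(n-1)/2) = (9 - 6)/15 = 0.200000.
Step 4: Exact two-sided p-value (enumerate n! = 720 permutations of y under H0): p = 0.719444.
Step 5: alpha = 0.1. fail to reject H0.

tau_b = 0.2000 (C=9, D=6), p = 0.719444, fail to reject H0.


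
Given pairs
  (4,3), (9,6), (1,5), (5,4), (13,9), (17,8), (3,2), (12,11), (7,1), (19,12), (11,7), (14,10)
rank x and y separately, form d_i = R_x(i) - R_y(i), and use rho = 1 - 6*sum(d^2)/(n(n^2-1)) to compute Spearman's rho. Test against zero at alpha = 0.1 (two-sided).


Step 1: Rank x and y separately (midranks; no ties here).
rank(x): 4->3, 9->6, 1->1, 5->4, 13->9, 17->11, 3->2, 12->8, 7->5, 19->12, 11->7, 14->10
rank(y): 3->3, 6->6, 5->5, 4->4, 9->9, 8->8, 2->2, 11->11, 1->1, 12->12, 7->7, 10->10
Step 2: d_i = R_x(i) - R_y(i); compute d_i^2.
  (3-3)^2=0, (6-6)^2=0, (1-5)^2=16, (4-4)^2=0, (9-9)^2=0, (11-8)^2=9, (2-2)^2=0, (8-11)^2=9, (5-1)^2=16, (12-12)^2=0, (7-7)^2=0, (10-10)^2=0
sum(d^2) = 50.
Step 3: rho = 1 - 6*50 / (12*(12^2 - 1)) = 1 - 300/1716 = 0.825175.
Step 4: Under H0, t = rho * sqrt((n-2)/(1-rho^2)) = 4.6195 ~ t(10).
Step 5: Two-sided p-value from the t-distribution with 10 df = 0.000951.
Step 6: alpha = 0.1. reject H0.

rho = 0.8252, p = 0.000951, reject H0 at alpha = 0.1.


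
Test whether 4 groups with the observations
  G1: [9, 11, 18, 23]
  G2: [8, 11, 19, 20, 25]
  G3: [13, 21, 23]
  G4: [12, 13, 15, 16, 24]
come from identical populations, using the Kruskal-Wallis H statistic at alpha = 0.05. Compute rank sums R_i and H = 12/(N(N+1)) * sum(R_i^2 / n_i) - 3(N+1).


Step 1: Combine all N = 17 observations and assign midranks.
sorted (value, group, rank): (8,G2,1), (9,G1,2), (11,G1,3.5), (11,G2,3.5), (12,G4,5), (13,G3,6.5), (13,G4,6.5), (15,G4,8), (16,G4,9), (18,G1,10), (19,G2,11), (20,G2,12), (21,G3,13), (23,G1,14.5), (23,G3,14.5), (24,G4,16), (25,G2,17)
Step 2: Sum ranks within each group.
R_1 = 30 (n_1 = 4)
R_2 = 44.5 (n_2 = 5)
R_3 = 34 (n_3 = 3)
R_4 = 44.5 (n_4 = 5)
Step 3: H = 12/(N(N+1)) * sum(R_i^2/n_i) - 3(N+1)
     = 12/(17*18) * (30^2/4 + 44.5^2/5 + 34^2/3 + 44.5^2/5) - 3*18
     = 0.039216 * 1402.43 - 54
     = 0.997386.
Step 4: Ties present; correction factor C = 1 - 18/(17^3 - 17) = 0.996324. Corrected H = 0.997386 / 0.996324 = 1.001066.
Step 5: Under H0, H ~ chi^2(3); p-value = 0.800994.
Step 6: alpha = 0.05. fail to reject H0.

H = 1.0011, df = 3, p = 0.800994, fail to reject H0.


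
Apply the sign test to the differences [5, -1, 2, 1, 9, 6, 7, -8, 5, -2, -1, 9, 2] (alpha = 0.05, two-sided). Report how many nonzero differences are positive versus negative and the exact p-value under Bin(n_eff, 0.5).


Step 1: Discard zero differences. Original n = 13; n_eff = number of nonzero differences = 13.
Nonzero differences (with sign): +5, -1, +2, +1, +9, +6, +7, -8, +5, -2, -1, +9, +2
Step 2: Count signs: positive = 9, negative = 4.
Step 3: Under H0: P(positive) = 0.5, so the number of positives S ~ Bin(13, 0.5).
Step 4: Two-sided exact p-value = sum of Bin(13,0.5) probabilities at or below the observed probability = 0.266846.
Step 5: alpha = 0.05. fail to reject H0.

n_eff = 13, pos = 9, neg = 4, p = 0.266846, fail to reject H0.


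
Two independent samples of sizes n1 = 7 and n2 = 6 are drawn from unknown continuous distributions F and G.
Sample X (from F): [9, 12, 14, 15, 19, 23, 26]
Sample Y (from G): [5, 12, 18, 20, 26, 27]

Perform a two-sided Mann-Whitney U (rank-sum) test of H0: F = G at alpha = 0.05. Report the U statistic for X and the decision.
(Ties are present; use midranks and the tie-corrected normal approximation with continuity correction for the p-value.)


Step 1: Combine and sort all 13 observations; assign midranks.
sorted (value, group): (5,Y), (9,X), (12,X), (12,Y), (14,X), (15,X), (18,Y), (19,X), (20,Y), (23,X), (26,X), (26,Y), (27,Y)
ranks: 5->1, 9->2, 12->3.5, 12->3.5, 14->5, 15->6, 18->7, 19->8, 20->9, 23->10, 26->11.5, 26->11.5, 27->13
Step 2: Rank sum for X: R1 = 2 + 3.5 + 5 + 6 + 8 + 10 + 11.5 = 46.
Step 3: U_X = R1 - n1(n1+1)/2 = 46 - 7*8/2 = 46 - 28 = 18.
       U_Y = n1*n2 - U_X = 42 - 18 = 24.
Step 4: Ties are present, so use the tie-corrected normal approximation (with continuity correction) for the p-value.
Step 5: p-value = 0.720247; compare to alpha = 0.05. fail to reject H0.

U_X = 18, p = 0.720247, fail to reject H0 at alpha = 0.05.


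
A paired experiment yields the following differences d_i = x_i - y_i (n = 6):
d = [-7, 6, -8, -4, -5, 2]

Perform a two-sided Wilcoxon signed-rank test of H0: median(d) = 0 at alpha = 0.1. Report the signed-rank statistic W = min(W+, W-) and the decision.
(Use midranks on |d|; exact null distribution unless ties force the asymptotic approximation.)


Step 1: Drop any zero differences (none here) and take |d_i|.
|d| = [7, 6, 8, 4, 5, 2]
Step 2: Midrank |d_i| (ties get averaged ranks).
ranks: |7|->5, |6|->4, |8|->6, |4|->2, |5|->3, |2|->1
Step 3: Attach original signs; sum ranks with positive sign and with negative sign.
W+ = 4 + 1 = 5
W- = 5 + 6 + 2 + 3 = 16
(Check: W+ + W- = 21 should equal n(n+1)/2 = 21.)
Step 4: Test statistic W = min(W+, W-) = 5.
Step 5: No ties, so the exact null distribution over the 2^6 = 64 sign assignments gives the two-sided p-value = 0.312500.
Step 6: alpha = 0.1. fail to reject H0.

W+ = 5, W- = 16, W = min = 5, p = 0.312500, fail to reject H0.


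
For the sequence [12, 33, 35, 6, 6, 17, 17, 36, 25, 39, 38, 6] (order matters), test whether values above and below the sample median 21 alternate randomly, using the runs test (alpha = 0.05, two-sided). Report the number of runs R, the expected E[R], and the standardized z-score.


Step 1: Compute median = 21; label A = above, B = below.
Labels in order: BAABBBBAAAAB  (n_A = 6, n_B = 6)
Step 2: Count runs R = 5.
Step 3: Under H0 (random ordering), E[R] = 2*n_A*n_B/(n_A+n_B) + 1 = 2*6*6/12 + 1 = 7.0000.
        Var[R] = 2*n_A*n_B*(2*n_A*n_B - n_A - n_B) / ((n_A+n_B)^2 * (n_A+n_B-1)) = 4320/1584 = 2.7273.
        SD[R] = 1.6514.
Step 4: Continuity-corrected z = (R + 0.5 - E[R]) / SD[R] = (5 + 0.5 - 7.0000) / 1.6514 = -0.9083.
Step 5: Two-sided p-value via normal approximation = 2*(1 - Phi(|z|)) = 0.363722.
Step 6: alpha = 0.05. fail to reject H0.

R = 5, z = -0.9083, p = 0.363722, fail to reject H0.


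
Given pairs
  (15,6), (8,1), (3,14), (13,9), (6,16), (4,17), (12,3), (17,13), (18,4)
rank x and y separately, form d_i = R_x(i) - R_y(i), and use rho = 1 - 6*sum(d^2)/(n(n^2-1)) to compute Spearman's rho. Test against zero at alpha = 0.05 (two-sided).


Step 1: Rank x and y separately (midranks; no ties here).
rank(x): 15->7, 8->4, 3->1, 13->6, 6->3, 4->2, 12->5, 17->8, 18->9
rank(y): 6->4, 1->1, 14->7, 9->5, 16->8, 17->9, 3->2, 13->6, 4->3
Step 2: d_i = R_x(i) - R_y(i); compute d_i^2.
  (7-4)^2=9, (4-1)^2=9, (1-7)^2=36, (6-5)^2=1, (3-8)^2=25, (2-9)^2=49, (5-2)^2=9, (8-6)^2=4, (9-3)^2=36
sum(d^2) = 178.
Step 3: rho = 1 - 6*178 / (9*(9^2 - 1)) = 1 - 1068/720 = -0.483333.
Step 4: Under H0, t = rho * sqrt((n-2)/(1-rho^2)) = -1.4607 ~ t(7).
Step 5: Two-sided p-value from the t-distribution with 7 df = 0.187470.
Step 6: alpha = 0.05. fail to reject H0.

rho = -0.4833, p = 0.187470, fail to reject H0 at alpha = 0.05.


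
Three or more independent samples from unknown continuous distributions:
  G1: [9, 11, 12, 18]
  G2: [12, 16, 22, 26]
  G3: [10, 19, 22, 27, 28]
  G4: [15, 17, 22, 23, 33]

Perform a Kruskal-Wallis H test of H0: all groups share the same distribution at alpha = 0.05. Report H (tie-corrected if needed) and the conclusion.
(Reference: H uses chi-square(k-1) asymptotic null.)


Step 1: Combine all N = 18 observations and assign midranks.
sorted (value, group, rank): (9,G1,1), (10,G3,2), (11,G1,3), (12,G1,4.5), (12,G2,4.5), (15,G4,6), (16,G2,7), (17,G4,8), (18,G1,9), (19,G3,10), (22,G2,12), (22,G3,12), (22,G4,12), (23,G4,14), (26,G2,15), (27,G3,16), (28,G3,17), (33,G4,18)
Step 2: Sum ranks within each group.
R_1 = 17.5 (n_1 = 4)
R_2 = 38.5 (n_2 = 4)
R_3 = 57 (n_3 = 5)
R_4 = 58 (n_4 = 5)
Step 3: H = 12/(N(N+1)) * sum(R_i^2/n_i) - 3(N+1)
     = 12/(18*19) * (17.5^2/4 + 38.5^2/4 + 57^2/5 + 58^2/5) - 3*19
     = 0.035088 * 1769.72 - 57
     = 5.095614.
Step 4: Ties present; correction factor C = 1 - 30/(18^3 - 18) = 0.994840. Corrected H = 5.095614 / 0.994840 = 5.122044.
Step 5: Under H0, H ~ chi^2(3); p-value = 0.163076.
Step 6: alpha = 0.05. fail to reject H0.

H = 5.1220, df = 3, p = 0.163076, fail to reject H0.


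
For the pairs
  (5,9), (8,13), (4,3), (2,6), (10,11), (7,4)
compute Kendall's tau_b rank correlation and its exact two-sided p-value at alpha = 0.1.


Step 1: Enumerate the 15 unordered pairs (i,j) with i<j and classify each by sign(x_j-x_i) * sign(y_j-y_i).
  (1,2):dx=+3,dy=+4->C; (1,3):dx=-1,dy=-6->C; (1,4):dx=-3,dy=-3->C; (1,5):dx=+5,dy=+2->C
  (1,6):dx=+2,dy=-5->D; (2,3):dx=-4,dy=-10->C; (2,4):dx=-6,dy=-7->C; (2,5):dx=+2,dy=-2->D
  (2,6):dx=-1,dy=-9->C; (3,4):dx=-2,dy=+3->D; (3,5):dx=+6,dy=+8->C; (3,6):dx=+3,dy=+1->C
  (4,5):dx=+8,dy=+5->C; (4,6):dx=+5,dy=-2->D; (5,6):dx=-3,dy=-7->C
Step 2: C = 11, D = 4, total pairs = 15.
Step 3: tau = (C - D)/(n(n-1)/2) = (11 - 4)/15 = 0.466667.
Step 4: Exact two-sided p-value (enumerate n! = 720 permutations of y under H0): p = 0.272222.
Step 5: alpha = 0.1. fail to reject H0.

tau_b = 0.4667 (C=11, D=4), p = 0.272222, fail to reject H0.
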